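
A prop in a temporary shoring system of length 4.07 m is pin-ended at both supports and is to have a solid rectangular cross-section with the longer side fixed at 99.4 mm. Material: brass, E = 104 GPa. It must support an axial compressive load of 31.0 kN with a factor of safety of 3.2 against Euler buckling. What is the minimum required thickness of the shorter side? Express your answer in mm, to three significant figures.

b ≈ 57.8 mm

Required P_cr = n·P = 3.2 × 31.0 = 99.20 kN
L_e = K·L = 1 × 4.07 = 4.070 m
Required I = P_cr·L_e²/(π²E) = 9.920×10^4 × 4.070² / (π² × 1.04×10^11) = 1.601×10^-6 m⁴
I_req = 1.601×10^6 mm⁴
Rectangle, weak axis: I_min = h·b³/12 with h = 99.4 mm fixed  ⇒  b = (12I/h)^(1/3) = 57.8 mm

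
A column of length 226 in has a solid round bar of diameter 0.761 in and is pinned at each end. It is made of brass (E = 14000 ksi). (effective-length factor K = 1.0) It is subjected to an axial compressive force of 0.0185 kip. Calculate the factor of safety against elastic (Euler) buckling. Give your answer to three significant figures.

I = πd⁴/64 = π×0.761⁴/64 = 1.646×10^-2 in⁴
Effective length L_e = K·L = 1 × 226 = 226.0 in
P_cr = π²EI / L_e² = π² × 14000×10³ × 1.646×10^-2 / 226.0² = 44.54 lb
Factor of safety n = P_cr / P = 0.044537 / 0.0185 = 2.41

n ≈ 2.41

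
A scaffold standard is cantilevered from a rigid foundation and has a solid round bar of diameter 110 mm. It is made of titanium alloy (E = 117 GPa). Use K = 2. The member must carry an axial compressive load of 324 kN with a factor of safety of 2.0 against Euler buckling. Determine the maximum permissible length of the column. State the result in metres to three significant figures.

I = πd⁴/64 = π×110⁴/64 = 7.187×10^6 mm⁴
I = 7.187×10^-6 m⁴
Required critical load P_cr = n·P = 2.0 × 324 = 648.0 kN = 6.480×10^5 N
From P_cr = π²EI/(K·L)²:  L = (1/K)·√(π²EI/P_cr) = (1/2)·√(π²×1.17×10^11×7.187×10^-6/6.480×10^5)
L = 1.79 m

L_max ≈ 1.79 m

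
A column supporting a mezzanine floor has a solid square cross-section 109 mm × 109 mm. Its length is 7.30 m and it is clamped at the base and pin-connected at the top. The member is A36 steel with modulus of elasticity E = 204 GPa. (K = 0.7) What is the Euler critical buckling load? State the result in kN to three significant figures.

I = a⁴/12 = 109⁴/12 = 1.176×10^7 mm⁴
I = 1.176×10^7 mm⁴ = 1.176×10^-5 m⁴
Effective length L_e = K·L = 0.7 × 7.30 = 5.110 m
P_cr = π²EI / L_e² = π² × 204×10⁹ × 1.176×10^-5 / 5.110² = 9.070×10^5 N

P_cr ≈ 907 kN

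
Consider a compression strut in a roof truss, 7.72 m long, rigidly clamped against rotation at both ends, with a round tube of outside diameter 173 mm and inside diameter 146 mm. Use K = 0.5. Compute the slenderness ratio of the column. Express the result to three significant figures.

d_o = 173 mm, d_i = 146 mm
I = π(d_o⁴ − d_i⁴)/64 = π(173⁴ − 146.0⁴)/64 = 2.167×10^7 mm⁴
A = 6.765×10^3 mm²;  r_min = √(I/A) = √(2.167×10^7/6.765×10^3) = 56.59 mm
L_e = K·L = 0.5 × 7.72 m = 3.860 m = 3860.0 mm
λ = L_e / r_min = 3860.0 / 56.59 = 68.2

λ ≈ 68.2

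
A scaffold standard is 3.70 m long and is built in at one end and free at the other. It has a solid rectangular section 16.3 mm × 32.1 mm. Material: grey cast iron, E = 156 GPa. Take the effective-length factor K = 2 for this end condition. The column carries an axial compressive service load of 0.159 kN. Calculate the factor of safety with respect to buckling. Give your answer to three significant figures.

n ≈ 2.05

Buckling occurs about the weak axis: I_min = h·b³/12 with b = 16.3 mm (the shorter side).
I_min = 32.1×16.3³/12 = 1.158×10^4 mm⁴
I = 1.158×10^4 mm⁴ = 1.158×10^-8 m⁴
Effective length L_e = K·L = 2 × 3.70 = 7.400 m
P_cr = π²EI / L_e² = π² × 156×10⁹ × 1.158×10^-8 / 7.400² = 325.7 N
Factor of safety n = P_cr / P = 0.32572 / 0.159 = 2.05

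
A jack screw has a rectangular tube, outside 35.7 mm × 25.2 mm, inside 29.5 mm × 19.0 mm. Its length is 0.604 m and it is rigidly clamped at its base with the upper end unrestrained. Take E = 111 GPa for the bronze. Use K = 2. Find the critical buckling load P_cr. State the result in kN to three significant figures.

Weak-axis I_min = (h_o·b_o³ − h_i·b_i³)/12 with b_o = 25.2, b_i = 19.00 mm (shorter outer/inner sides).
I_min = (35.7×25.2³ − 29.50×19.00³)/12 = 3.075×10^4 mm⁴
I = 3.075×10^4 mm⁴ = 3.075×10^-8 m⁴
Effective length L_e = K·L = 2 × 0.604 = 1.208 m
P_cr = π²EI / L_e² = π² × 111×10⁹ × 3.075×10^-8 / 1.208² = 2.308×10^4 N

P_cr ≈ 23.1 kN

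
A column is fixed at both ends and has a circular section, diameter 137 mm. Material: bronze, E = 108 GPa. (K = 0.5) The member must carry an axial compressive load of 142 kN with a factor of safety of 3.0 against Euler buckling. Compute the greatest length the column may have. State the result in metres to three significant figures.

L_max ≈ 13.2 m

I = πd⁴/64 = π×137⁴/64 = 1.729×10^7 mm⁴
I = 1.729×10^-5 m⁴
Required critical load P_cr = n·P = 3.0 × 142 = 426.0 kN = 4.260×10^5 N
From P_cr = π²EI/(K·L)²:  L = (1/K)·√(π²EI/P_cr) = (1/0.5)·√(π²×1.08×10^11×1.729×10^-5/4.260×10^5)
L = 13.2 m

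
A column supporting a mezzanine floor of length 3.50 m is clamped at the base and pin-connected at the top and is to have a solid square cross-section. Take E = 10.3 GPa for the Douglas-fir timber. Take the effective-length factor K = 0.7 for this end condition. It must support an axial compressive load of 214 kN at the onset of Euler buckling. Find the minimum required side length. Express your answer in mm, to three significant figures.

L_e = K·L = 0.7 × 3.50 = 2.450 m
Required I = P_cr·L_e²/(π²E) = 2.140×10^5 × 2.450² / (π² × 1.03×10^10) = 1.264×10^-5 m⁴
I_req = 1.264×10^7 mm⁴
Solid square: I = a⁴/12  ⇒  a = (12I)^(1/4) = (12×1.264×10^7)^(1/4) = 111 mm

a ≈ 111 mm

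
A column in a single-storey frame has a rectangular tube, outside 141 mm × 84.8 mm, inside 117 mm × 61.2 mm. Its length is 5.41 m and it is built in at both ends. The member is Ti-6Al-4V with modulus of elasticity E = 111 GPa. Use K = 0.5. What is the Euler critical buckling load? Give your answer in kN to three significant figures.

Weak-axis I_min = (h_o·b_o³ − h_i·b_i³)/12 with b_o = 84.8, b_i = 61.20 mm (shorter outer/inner sides).
I_min = (141×84.8³ − 117.0×61.20³)/12 = 4.930×10^6 mm⁴
I = 4.930×10^6 mm⁴ = 4.930×10^-6 m⁴
Effective length L_e = K·L = 0.5 × 5.41 = 2.705 m
P_cr = π²EI / L_e² = π² × 111×10⁹ × 4.930×10^-6 / 2.705² = 7.382×10^5 N

P_cr ≈ 738 kN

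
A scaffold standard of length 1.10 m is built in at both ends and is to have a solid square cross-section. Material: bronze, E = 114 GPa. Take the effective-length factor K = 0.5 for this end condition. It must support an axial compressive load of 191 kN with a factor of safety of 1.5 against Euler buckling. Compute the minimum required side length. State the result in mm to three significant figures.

a ≈ 31.0 mm

Required P_cr = n·P = 1.5 × 191 = 286.5 kN
L_e = K·L = 0.5 × 1.10 = 0.5500 m
Required I = P_cr·L_e²/(π²E) = 2.865×10^5 × 0.5500² / (π² × 1.14×10^11) = 7.703×10^-8 m⁴
I_req = 7.703×10^4 mm⁴
Solid square: I = a⁴/12  ⇒  a = (12I)^(1/4) = (12×7.703×10^4)^(1/4) = 31.0 mm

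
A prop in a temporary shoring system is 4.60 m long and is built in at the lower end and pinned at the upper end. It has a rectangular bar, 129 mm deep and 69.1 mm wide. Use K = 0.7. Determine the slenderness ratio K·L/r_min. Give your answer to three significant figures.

For a rectangle r_min = b/√12 = 69.1/√12 = 19.95 mm
L_e = K·L = 0.7 × 4.60 m = 3.220 m = 3220.0 mm
λ = L_e / r_min = 3220.0 / 19.95 = 161

λ ≈ 161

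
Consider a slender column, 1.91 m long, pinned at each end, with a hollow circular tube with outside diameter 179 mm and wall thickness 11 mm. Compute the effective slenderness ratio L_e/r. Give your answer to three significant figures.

λ ≈ 32.1

Inner diameter d_i = 179 − 2×11 = 157.0 mm
I = π(d_o⁴ − d_i⁴)/64 = π(179⁴ − 157.0⁴)/64 = 2.057×10^7 mm⁴
A = 5.806×10^3 mm²;  r_min = √(I/A) = √(2.057×10^7/5.806×10^3) = 59.52 mm
L_e = K·L = 1 × 1.91 m = 1.910 m = 1910.0 mm
λ = L_e / r_min = 1910.0 / 59.52 = 32.1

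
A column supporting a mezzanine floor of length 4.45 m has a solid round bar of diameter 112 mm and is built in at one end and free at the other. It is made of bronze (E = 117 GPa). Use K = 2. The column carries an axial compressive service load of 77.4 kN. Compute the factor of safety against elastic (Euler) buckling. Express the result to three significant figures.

I = πd⁴/64 = π×112⁴/64 = 7.724×10^6 mm⁴
I = 7.724×10^6 mm⁴ = 7.724×10^-6 m⁴
Effective length L_e = K·L = 2 × 4.45 = 8.900 m
P_cr = π²EI / L_e² = π² × 117×10⁹ × 7.724×10^-6 / 8.900² = 1.126×10^5 N
Factor of safety n = P_cr / P = 112.60 / 77.4 = 1.45

n ≈ 1.45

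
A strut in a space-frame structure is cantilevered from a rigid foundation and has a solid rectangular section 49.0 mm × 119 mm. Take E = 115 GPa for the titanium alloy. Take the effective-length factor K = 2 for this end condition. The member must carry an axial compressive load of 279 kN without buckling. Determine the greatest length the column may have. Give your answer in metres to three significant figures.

Buckling occurs about the weak axis: I_min = h·b³/12 with b = 49.0 mm (the shorter side).
I_min = 119×49.0³/12 = 1.167×10^6 mm⁴
I = 1.167×10^-6 m⁴
At the buckling limit P_cr = P = 2.790×10^5 N
From P_cr = π²EI/(K·L)²:  L = (1/K)·√(π²EI/P_cr) = (1/2)·√(π²×1.15×10^11×1.167×10^-6/2.790×10^5)
L = 1.09 m

L_max ≈ 1.09 m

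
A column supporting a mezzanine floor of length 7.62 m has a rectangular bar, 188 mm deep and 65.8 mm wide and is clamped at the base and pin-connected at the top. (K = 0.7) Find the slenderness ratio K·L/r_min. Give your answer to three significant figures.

λ ≈ 281

Buckling occurs about the weak axis: I_min = h·b³/12 with b = 65.8 mm (the shorter side).
I_min = 188×65.8³/12 = 4.463×10^6 mm⁴
A = 1.237×10^4 mm²;  r_min = √(I/A) = √(4.463×10^6/1.237×10^4) = 18.99 mm
L_e = K·L = 0.7 × 7.62 m = 5.334 m = 5334.0 mm
λ = L_e / r_min = 5334.0 / 18.99 = 281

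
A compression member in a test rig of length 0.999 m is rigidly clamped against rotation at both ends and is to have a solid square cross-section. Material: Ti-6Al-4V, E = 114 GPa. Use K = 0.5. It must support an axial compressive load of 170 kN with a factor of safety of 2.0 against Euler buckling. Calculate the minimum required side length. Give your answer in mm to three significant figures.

a ≈ 30.8 mm

Required P_cr = n·P = 2.0 × 170 = 340.0 kN
L_e = K·L = 0.5 × 0.999 = 0.4995 m
Required I = P_cr·L_e²/(π²E) = 3.400×10^5 × 0.4995² / (π² × 1.14×10^11) = 7.540×10^-8 m⁴
I_req = 7.540×10^4 mm⁴
Solid square: I = a⁴/12  ⇒  a = (12I)^(1/4) = (12×7.540×10^4)^(1/4) = 30.8 mm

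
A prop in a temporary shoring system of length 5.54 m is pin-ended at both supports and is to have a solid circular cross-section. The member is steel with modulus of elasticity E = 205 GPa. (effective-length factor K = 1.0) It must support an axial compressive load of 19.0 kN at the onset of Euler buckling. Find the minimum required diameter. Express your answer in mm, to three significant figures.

d ≈ 49.2 mm

L_e = K·L = 1 × 5.54 = 5.540 m
Required I = P_cr·L_e²/(π²E) = 1.900×10^4 × 5.540² / (π² × 2.05×10^11) = 2.882×10^-7 m⁴
I_req = 2.882×10^5 mm⁴
Solid circle: I = πd⁴/64  ⇒  d = (64I/π)^(1/4) = (64×2.882×10^5/π)^(1/4) = 49.2 mm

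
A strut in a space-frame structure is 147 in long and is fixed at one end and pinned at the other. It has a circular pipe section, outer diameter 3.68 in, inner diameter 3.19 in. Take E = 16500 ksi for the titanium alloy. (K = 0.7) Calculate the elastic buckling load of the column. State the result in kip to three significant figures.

d_o = 3.68 in, d_i = 3.19 in
I = π(d_o⁴ − d_i⁴)/64 = π(3.68⁴ − 3.190⁴)/64 = 3.919 in⁴
Effective length L_e = K·L = 0.7 × 147 = 102.9 in
P_cr = π²EI / L_e² = π² × 16500×10³ × 3.919 / 102.9² = 6.028×10^4 lb

P_cr ≈ 60.3 kip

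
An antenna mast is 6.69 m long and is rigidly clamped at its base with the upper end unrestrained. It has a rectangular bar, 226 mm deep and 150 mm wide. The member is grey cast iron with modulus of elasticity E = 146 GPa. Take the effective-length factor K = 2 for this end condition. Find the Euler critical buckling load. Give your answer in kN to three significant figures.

Buckling occurs about the weak axis: I_min = h·b³/12 with b = 150 mm (the shorter side).
I_min = 226×150³/12 = 6.356×10^7 mm⁴
I = 6.356×10^7 mm⁴ = 6.356×10^-5 m⁴
Effective length L_e = K·L = 2 × 6.69 = 13.38 m
P_cr = π²EI / L_e² = π² × 146×10⁹ × 6.356×10^-5 / 13.38² = 5.116×10^5 N

P_cr ≈ 512 kN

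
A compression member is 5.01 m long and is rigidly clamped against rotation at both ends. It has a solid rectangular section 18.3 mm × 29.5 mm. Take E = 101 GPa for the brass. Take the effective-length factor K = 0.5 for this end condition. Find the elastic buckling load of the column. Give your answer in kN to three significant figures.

P_cr ≈ 2.39 kN

Buckling occurs about the weak axis: I_min = h·b³/12 with b = 18.3 mm (the shorter side).
I_min = 29.5×18.3³/12 = 1.507×10^4 mm⁴
I = 1.507×10^4 mm⁴ = 1.507×10^-8 m⁴
Effective length L_e = K·L = 0.5 × 5.01 = 2.505 m
P_cr = π²EI / L_e² = π² × 101×10⁹ × 1.507×10^-8 / 2.505² = 2.393×10^3 N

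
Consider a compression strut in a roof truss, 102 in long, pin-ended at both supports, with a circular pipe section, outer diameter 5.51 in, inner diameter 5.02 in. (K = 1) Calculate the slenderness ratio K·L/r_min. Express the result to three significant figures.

d_o = 5.51 in, d_i = 5.02 in
I = π(d_o⁴ − d_i⁴)/64 = π(5.51⁴ − 5.020⁴)/64 = 14.07 in⁴
A = 4.052 in²;  r_min = √(I/A) = √(14.07/4.052) = 1.863 in
L_e = K·L = 1 × 102 = 102.0 in
λ = L_e / r_min = 102.00 / 1.863 = 54.7

λ ≈ 54.7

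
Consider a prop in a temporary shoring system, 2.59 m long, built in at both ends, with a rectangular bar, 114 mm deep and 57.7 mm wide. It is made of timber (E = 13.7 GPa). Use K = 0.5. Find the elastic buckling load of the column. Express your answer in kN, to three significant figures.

P_cr ≈ 147 kN

Buckling occurs about the weak axis: I_min = h·b³/12 with b = 57.7 mm (the shorter side).
I_min = 114×57.7³/12 = 1.825×10^6 mm⁴
I = 1.825×10^6 mm⁴ = 1.825×10^-6 m⁴
Effective length L_e = K·L = 0.5 × 2.59 = 1.295 m
P_cr = π²EI / L_e² = π² × 13.7×10⁹ × 1.825×10^-6 / 1.295² = 1.471×10^5 N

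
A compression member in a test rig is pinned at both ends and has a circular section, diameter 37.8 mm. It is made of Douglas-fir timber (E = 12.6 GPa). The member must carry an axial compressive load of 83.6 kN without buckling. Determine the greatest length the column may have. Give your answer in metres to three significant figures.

I = πd⁴/64 = π×37.8⁴/64 = 1.002×10^5 mm⁴
I = 1.002×10^-7 m⁴
At the buckling limit P_cr = P = 8.360×10^4 N
From P_cr = π²EI/(K·L)²:  L = (1/K)·√(π²EI/P_cr) = (1/1)·√(π²×1.26×10^10×1.002×10^-7/8.360×10^4)
L = 0.386 m

L_max ≈ 0.386 m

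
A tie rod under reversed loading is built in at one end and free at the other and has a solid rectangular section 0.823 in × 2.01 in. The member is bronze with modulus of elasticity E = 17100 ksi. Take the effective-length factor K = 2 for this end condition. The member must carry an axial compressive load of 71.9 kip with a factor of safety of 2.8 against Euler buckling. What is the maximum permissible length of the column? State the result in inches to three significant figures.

Buckling occurs about the weak axis: I_min = h·b³/12 with b = 0.823 in (the shorter side).
I_min = 2.01×0.823³/12 = 9.337×10^-2 in⁴
Required critical load P_cr = n·P = 2.8 × 71.9 = 201.3 kip = 2.013×10^5 lb
From P_cr = π²EI/(K·L)²:  L = (1/K)·√(π²EI/P_cr) = (1/2)·√(π²×1.71×10^7×9.337×10^-2/2.013×10^5)
L = 4.42 in

L_max ≈ 4.42 in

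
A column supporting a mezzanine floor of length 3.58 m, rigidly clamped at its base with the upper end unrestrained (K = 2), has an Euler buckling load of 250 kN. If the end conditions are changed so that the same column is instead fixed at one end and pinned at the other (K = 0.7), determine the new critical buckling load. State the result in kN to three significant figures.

P_cr ∝ 1/K², so P_cr,new = P_cr,old × (K_old/K_new)² = 250 × (2/0.7)²
= 250 × 8.163 = 2040 kN

P_cr ≈ 2040 kN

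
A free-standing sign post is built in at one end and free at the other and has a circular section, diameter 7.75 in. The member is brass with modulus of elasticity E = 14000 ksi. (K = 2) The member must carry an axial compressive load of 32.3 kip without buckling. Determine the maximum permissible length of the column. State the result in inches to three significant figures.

L_max ≈ 435 in

I = πd⁴/64 = π×7.75⁴/64 = 177.1 in⁴
At the buckling limit P_cr = P = 3.230×10^4 lb
From P_cr = π²EI/(K·L)²:  L = (1/K)·√(π²EI/P_cr) = (1/2)·√(π²×1.40×10^7×177.1/3.230×10^4)
L = 435 in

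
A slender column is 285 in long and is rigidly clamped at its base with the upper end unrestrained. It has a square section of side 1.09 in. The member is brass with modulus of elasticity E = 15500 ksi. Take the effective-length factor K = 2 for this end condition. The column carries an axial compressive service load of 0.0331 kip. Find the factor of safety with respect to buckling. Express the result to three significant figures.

n ≈ 1.67

I = a⁴/12 = 1.09⁴/12 = 0.1176 in⁴
Effective length L_e = K·L = 2 × 285 = 570.0 in
P_cr = π²EI / L_e² = π² × 15500×10³ × 0.1176 / 570.0² = 55.39 lb
Factor of safety n = P_cr / P = 0.055387 / 0.0331 = 1.67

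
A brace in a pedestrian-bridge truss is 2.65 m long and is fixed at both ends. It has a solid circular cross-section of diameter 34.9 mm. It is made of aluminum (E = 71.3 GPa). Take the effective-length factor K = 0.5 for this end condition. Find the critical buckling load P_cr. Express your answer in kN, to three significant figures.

I = πd⁴/64 = π×34.9⁴/64 = 7.282×10^4 mm⁴
I = 7.282×10^4 mm⁴ = 7.282×10^-8 m⁴
Effective length L_e = K·L = 0.5 × 2.65 = 1.325 m
P_cr = π²EI / L_e² = π² × 71.3×10⁹ × 7.282×10^-8 / 1.325² = 2.919×10^4 N

P_cr ≈ 29.2 kN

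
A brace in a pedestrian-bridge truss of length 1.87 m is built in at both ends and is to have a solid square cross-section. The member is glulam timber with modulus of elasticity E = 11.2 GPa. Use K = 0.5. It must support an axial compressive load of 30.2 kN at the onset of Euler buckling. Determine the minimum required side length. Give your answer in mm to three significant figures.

L_e = K·L = 0.5 × 1.87 = 0.9350 m
Required I = P_cr·L_e²/(π²E) = 3.020×10^4 × 0.9350² / (π² × 1.12×10^10) = 2.388×10^-7 m⁴
I_req = 2.388×10^5 mm⁴
Solid square: I = a⁴/12  ⇒  a = (12I)^(1/4) = (12×2.388×10^5)^(1/4) = 41.1 mm

a ≈ 41.1 mm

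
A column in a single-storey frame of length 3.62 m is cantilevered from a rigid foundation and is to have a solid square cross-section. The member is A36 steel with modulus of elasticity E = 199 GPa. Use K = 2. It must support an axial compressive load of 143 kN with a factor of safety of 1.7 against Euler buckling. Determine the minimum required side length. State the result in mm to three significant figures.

Required P_cr = n·P = 1.7 × 143 = 243.1 kN
L_e = K·L = 2 × 3.62 = 7.240 m
Required I = P_cr·L_e²/(π²E) = 2.431×10^5 × 7.240² / (π² × 1.99×10^11) = 6.488×10^-6 m⁴
I_req = 6.488×10^6 mm⁴
Solid square: I = a⁴/12  ⇒  a = (12I)^(1/4) = (12×6.488×10^6)^(1/4) = 93.9 mm

a ≈ 93.9 mm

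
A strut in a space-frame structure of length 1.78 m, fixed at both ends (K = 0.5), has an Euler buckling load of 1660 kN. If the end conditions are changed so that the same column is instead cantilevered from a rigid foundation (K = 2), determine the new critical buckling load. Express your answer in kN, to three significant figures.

P_cr ≈ 104 kN

P_cr ∝ 1/K², so P_cr,new = P_cr,old × (K_old/K_new)² = 1660 × (0.5/2)²
= 1660 × 0.06250 = 104 kN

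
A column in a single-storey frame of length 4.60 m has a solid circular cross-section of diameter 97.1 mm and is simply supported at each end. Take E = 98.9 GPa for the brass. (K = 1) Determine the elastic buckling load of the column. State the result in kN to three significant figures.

P_cr ≈ 201 kN

I = πd⁴/64 = π×97.1⁴/64 = 4.364×10^6 mm⁴
I = 4.364×10^6 mm⁴ = 4.364×10^-6 m⁴
Effective length L_e = K·L = 1 × 4.60 = 4.600 m
P_cr = π²EI / L_e² = π² × 98.9×10⁹ × 4.364×10^-6 / 4.600² = 2.013×10^5 N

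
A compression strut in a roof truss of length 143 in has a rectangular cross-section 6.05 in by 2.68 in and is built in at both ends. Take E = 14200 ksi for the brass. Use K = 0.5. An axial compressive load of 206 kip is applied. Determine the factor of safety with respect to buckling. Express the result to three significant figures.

n ≈ 1.29

Buckling occurs about the weak axis: I_min = h·b³/12 with b = 2.68 in (the shorter side).
I_min = 6.05×2.68³/12 = 9.705 in⁴
Effective length L_e = K·L = 0.5 × 143 = 71.50 in
P_cr = π²EI / L_e² = π² × 14200×10³ × 9.705 / 71.50² = 2.660×10^5 lb
Factor of safety n = P_cr / P = 266.04 / 206 = 1.29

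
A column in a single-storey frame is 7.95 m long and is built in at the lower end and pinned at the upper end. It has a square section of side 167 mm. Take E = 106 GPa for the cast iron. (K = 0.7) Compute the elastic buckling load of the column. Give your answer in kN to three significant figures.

I = a⁴/12 = 167⁴/12 = 6.482×10^7 mm⁴
I = 6.482×10^7 mm⁴ = 6.482×10^-5 m⁴
Effective length L_e = K·L = 0.7 × 7.95 = 5.565 m
P_cr = π²EI / L_e² = π² × 106×10⁹ × 6.482×10^-5 / 5.565² = 2.190×10^6 N

P_cr ≈ 2190 kN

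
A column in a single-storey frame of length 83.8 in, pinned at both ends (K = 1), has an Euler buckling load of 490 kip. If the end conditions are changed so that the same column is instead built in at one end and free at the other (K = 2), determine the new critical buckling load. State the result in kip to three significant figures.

P_cr ≈ 122 kip

P_cr ∝ 1/K², so P_cr,new = P_cr,old × (K_old/K_new)² = 490 × (1/2)²
= 490 × 0.2500 = 122 kip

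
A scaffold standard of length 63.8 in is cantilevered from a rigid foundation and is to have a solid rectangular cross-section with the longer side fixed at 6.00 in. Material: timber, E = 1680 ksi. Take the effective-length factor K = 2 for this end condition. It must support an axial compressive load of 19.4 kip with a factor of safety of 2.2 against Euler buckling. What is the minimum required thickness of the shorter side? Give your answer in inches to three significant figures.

Required P_cr = n·P = 2.2 × 19.4 = 42.68 kip
L_e = K·L = 2 × 63.8 = 127.6 in
Required I = P_cr·L_e²/(π²E) = 4.268×10^4 × 127.6² / (π² × 1.68×10^6) = 41.91 in⁴
Rectangle, weak axis: I_min = h·b³/12 with h = 6.00 in fixed  ⇒  b = (12I/h)^(1/3) = 4.38 in

b ≈ 4.38 in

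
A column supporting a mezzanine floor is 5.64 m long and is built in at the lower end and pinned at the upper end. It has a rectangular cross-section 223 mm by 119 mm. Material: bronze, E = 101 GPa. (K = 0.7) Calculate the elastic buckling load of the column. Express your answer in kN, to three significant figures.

P_cr ≈ 2000 kN

Buckling occurs about the weak axis: I_min = h·b³/12 with b = 119 mm (the shorter side).
I_min = 223×119³/12 = 3.132×10^7 mm⁴
I = 3.132×10^7 mm⁴ = 3.132×10^-5 m⁴
Effective length L_e = K·L = 0.7 × 5.64 = 3.948 m
P_cr = π²EI / L_e² = π² × 101×10⁹ × 3.132×10^-5 / 3.948² = 2.003×10^6 N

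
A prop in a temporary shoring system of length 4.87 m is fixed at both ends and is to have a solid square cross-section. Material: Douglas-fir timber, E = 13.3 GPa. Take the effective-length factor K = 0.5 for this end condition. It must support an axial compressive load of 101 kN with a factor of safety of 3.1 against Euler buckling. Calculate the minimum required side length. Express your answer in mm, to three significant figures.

Required P_cr = n·P = 3.1 × 101 = 313.1 kN
L_e = K·L = 0.5 × 4.87 = 2.435 m
Required I = P_cr·L_e²/(π²E) = 3.131×10^5 × 2.435² / (π² × 1.33×10^10) = 1.414×10^-5 m⁴
I_req = 1.414×10^7 mm⁴
Solid square: I = a⁴/12  ⇒  a = (12I)^(1/4) = (12×1.414×10^7)^(1/4) = 114 mm

a ≈ 114 mm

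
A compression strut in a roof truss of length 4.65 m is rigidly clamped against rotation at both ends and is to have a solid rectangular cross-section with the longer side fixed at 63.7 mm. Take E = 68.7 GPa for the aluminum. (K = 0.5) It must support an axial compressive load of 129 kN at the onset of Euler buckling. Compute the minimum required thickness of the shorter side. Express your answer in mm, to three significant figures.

b ≈ 57.9 mm

L_e = K·L = 0.5 × 4.65 = 2.325 m
Required I = P_cr·L_e²/(π²E) = 1.290×10^5 × 2.325² / (π² × 6.87×10^10) = 1.028×10^-6 m⁴
I_req = 1.028×10^6 mm⁴
Rectangle, weak axis: I_min = h·b³/12 with h = 63.7 mm fixed  ⇒  b = (12I/h)^(1/3) = 57.9 mm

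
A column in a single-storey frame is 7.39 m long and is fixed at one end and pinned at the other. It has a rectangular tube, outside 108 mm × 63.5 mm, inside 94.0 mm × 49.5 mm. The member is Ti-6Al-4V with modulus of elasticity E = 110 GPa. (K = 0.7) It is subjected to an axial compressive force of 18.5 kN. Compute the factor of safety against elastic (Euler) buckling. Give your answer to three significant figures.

Weak-axis I_min = (h_o·b_o³ − h_i·b_i³)/12 with b_o = 63.5, b_i = 49.50 mm (shorter outer/inner sides).
I_min = (108×63.5³ − 94.00×49.50³)/12 = 1.354×10^6 mm⁴
I = 1.354×10^6 mm⁴ = 1.354×10^-6 m⁴
Effective length L_e = K·L = 0.7 × 7.39 = 5.173 m
P_cr = π²EI / L_e² = π² × 110×10⁹ × 1.354×10^-6 / 5.173² = 5.495×10^4 N
Factor of safety n = P_cr / P = 54.946 / 18.5 = 2.97

n ≈ 2.97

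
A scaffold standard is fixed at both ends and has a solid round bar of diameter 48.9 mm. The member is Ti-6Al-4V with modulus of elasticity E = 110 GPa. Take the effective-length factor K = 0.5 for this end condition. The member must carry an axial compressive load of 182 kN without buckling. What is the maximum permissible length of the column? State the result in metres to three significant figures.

I = πd⁴/64 = π×48.9⁴/64 = 2.807×10^5 mm⁴
I = 2.807×10^-7 m⁴
At the buckling limit P_cr = P = 1.820×10^5 N
From P_cr = π²EI/(K·L)²:  L = (1/K)·√(π²EI/P_cr) = (1/0.5)·√(π²×1.10×10^11×2.807×10^-7/1.820×10^5)
L = 2.59 m

L_max ≈ 2.59 m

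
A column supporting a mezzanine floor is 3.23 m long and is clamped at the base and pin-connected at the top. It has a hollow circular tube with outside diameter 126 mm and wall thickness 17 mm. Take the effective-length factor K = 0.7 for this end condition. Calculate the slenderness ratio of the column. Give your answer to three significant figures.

λ ≈ 58.0

Inner diameter d_i = 126 − 2×17 = 92.00 mm
I = π(d_o⁴ − d_i⁴)/64 = π(126⁴ − 92.00⁴)/64 = 8.856×10^6 mm⁴
A = 5.821×10^3 mm²;  r_min = √(I/A) = √(8.856×10^6/5.821×10^3) = 39.00 mm
L_e = K·L = 0.7 × 3.23 m = 2.261 m = 2261.0 mm
λ = L_e / r_min = 2261.0 / 39.00 = 58.0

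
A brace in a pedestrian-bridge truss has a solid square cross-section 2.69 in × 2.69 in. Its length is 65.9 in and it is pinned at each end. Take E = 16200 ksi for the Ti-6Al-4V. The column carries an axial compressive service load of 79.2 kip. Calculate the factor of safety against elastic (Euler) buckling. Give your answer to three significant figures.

n ≈ 2.03

I = a⁴/12 = 2.69⁴/12 = 4.363 in⁴
Effective length L_e = K·L = 1 × 65.9 = 65.90 in
P_cr = π²EI / L_e² = π² × 16200×10³ × 4.363 / 65.90² = 1.606×10^5 lb
Factor of safety n = P_cr / P = 160.65 / 79.2 = 2.03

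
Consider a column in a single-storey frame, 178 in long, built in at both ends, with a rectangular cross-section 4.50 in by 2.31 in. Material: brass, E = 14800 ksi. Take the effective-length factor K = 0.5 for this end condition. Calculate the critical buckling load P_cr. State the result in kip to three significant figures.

Buckling occurs about the weak axis: I_min = h·b³/12 with b = 2.31 in (the shorter side).
I_min = 4.50×2.31³/12 = 4.622 in⁴
Effective length L_e = K·L = 0.5 × 178 = 89.00 in
P_cr = π²EI / L_e² = π² × 14800×10³ × 4.622 / 89.00² = 8.524×10^4 lb

P_cr ≈ 85.2 kip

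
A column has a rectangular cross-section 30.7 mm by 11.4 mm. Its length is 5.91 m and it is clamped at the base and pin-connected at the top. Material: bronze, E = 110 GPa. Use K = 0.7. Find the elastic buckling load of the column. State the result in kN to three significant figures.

Buckling occurs about the weak axis: I_min = h·b³/12 with b = 11.4 mm (the shorter side).
I_min = 30.7×11.4³/12 = 3.790×10^3 mm⁴
I = 3.790×10^3 mm⁴ = 3.790×10^-9 m⁴
Effective length L_e = K·L = 0.7 × 5.91 = 4.137 m
P_cr = π²EI / L_e² = π² × 110×10⁹ × 3.790×10^-9 / 4.137² = 240.4 N

P_cr ≈ 0.240 kN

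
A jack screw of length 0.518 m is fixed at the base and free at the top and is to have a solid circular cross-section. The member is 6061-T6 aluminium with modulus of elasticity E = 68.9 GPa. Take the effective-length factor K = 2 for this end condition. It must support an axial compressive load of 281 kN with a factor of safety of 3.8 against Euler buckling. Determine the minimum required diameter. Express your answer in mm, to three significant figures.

d ≈ 76.5 mm

Required P_cr = n·P = 3.8 × 281 = 1068 kN
L_e = K·L = 2 × 0.518 = 1.036 m
Required I = P_cr·L_e²/(π²E) = 1.068×10^6 × 1.036² / (π² × 6.89×10^10) = 1.685×10^-6 m⁴
I_req = 1.685×10^6 mm⁴
Solid circle: I = πd⁴/64  ⇒  d = (64I/π)^(1/4) = (64×1.685×10^6/π)^(1/4) = 76.5 mm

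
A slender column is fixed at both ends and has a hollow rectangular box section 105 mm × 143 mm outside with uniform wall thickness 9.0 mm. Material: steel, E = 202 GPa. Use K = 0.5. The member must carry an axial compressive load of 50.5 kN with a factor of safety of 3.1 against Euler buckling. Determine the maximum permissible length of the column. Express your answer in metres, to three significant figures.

Inner dimensions: h_i = 143 − 2×9.0 = 125.0 mm, b_i = 105 − 2×9.0 = 87.00 mm
Weak-axis I_min = (h_o·b_o³ − h_i·b_i³)/12 with b_o = 105, b_i = 87.00 mm (shorter outer/inner sides).
I_min = (143×105³ − 125.0×87.00³)/12 = 6.936×10^6 mm⁴
I = 6.936×10^-6 m⁴
Required critical load P_cr = n·P = 3.1 × 50.5 = 156.6 kN = 1.565×10^5 N
From P_cr = π²EI/(K·L)²:  L = (1/K)·√(π²EI/P_cr) = (1/0.5)·√(π²×2.02×10^11×6.936×10^-6/1.565×10^5)
L = 18.8 m

L_max ≈ 18.8 m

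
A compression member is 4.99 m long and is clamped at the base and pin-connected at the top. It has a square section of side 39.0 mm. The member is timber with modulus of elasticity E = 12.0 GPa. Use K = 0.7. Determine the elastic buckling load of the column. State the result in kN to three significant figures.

P_cr ≈ 1.87 kN

I = a⁴/12 = 39.0⁴/12 = 1.928×10^5 mm⁴
I = 1.928×10^5 mm⁴ = 1.928×10^-7 m⁴
Effective length L_e = K·L = 0.7 × 4.99 = 3.493 m
P_cr = π²EI / L_e² = π² × 12.0×10⁹ × 1.928×10^-7 / 3.493² = 1.871×10^3 N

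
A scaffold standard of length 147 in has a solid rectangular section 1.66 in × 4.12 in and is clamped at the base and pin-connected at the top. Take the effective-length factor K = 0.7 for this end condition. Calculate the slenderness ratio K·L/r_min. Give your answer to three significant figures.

λ ≈ 215

Buckling occurs about the weak axis: I_min = h·b³/12 with b = 1.66 in (the shorter side).
I_min = 4.12×1.66³/12 = 1.571 in⁴
A = 6.839 in²;  r_min = √(I/A) = √(1.571/6.839) = 0.4792 in
L_e = K·L = 0.7 × 147 = 102.9 in
λ = L_e / r_min = 102.90 / 0.4792 = 215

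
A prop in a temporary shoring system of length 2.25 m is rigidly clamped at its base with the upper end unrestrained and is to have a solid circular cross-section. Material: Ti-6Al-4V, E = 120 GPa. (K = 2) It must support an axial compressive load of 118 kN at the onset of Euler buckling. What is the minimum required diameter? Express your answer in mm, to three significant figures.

L_e = K·L = 2 × 2.25 = 4.500 m
Required I = P_cr·L_e²/(π²E) = 1.180×10^5 × 4.500² / (π² × 1.20×10^11) = 2.018×10^-6 m⁴
I_req = 2.018×10^6 mm⁴
Solid circle: I = πd⁴/64  ⇒  d = (64I/π)^(1/4) = (64×2.018×10^6/π)^(1/4) = 80.1 mm

d ≈ 80.1 mm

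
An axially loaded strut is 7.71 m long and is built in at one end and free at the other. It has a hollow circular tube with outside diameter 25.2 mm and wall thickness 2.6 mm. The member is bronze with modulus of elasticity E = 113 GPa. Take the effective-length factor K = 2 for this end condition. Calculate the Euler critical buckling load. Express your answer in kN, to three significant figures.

Inner diameter d_i = 25.2 − 2×2.6 = 20.00 mm
I = π(d_o⁴ − d_i⁴)/64 = π(25.2⁴ − 20.00⁴)/64 = 1.194×10^4 mm⁴
I = 1.194×10^4 mm⁴ = 1.194×10^-8 m⁴
Effective length L_e = K·L = 2 × 7.71 = 15.42 m
P_cr = π²EI / L_e² = π² × 113×10⁹ × 1.194×10^-8 / 15.42² = 56.01 N

P_cr ≈ 0.0560 kN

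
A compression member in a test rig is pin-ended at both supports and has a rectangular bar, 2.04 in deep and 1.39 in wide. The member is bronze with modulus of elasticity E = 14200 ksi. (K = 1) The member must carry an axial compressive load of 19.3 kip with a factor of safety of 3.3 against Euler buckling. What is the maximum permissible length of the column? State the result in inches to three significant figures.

L_max ≈ 31.7 in

Buckling occurs about the weak axis: I_min = h·b³/12 with b = 1.39 in (the shorter side).
I_min = 2.04×1.39³/12 = 0.4566 in⁴
Required critical load P_cr = n·P = 3.3 × 19.3 = 63.69 kip = 6.369×10^4 lb
From P_cr = π²EI/(K·L)²:  L = (1/K)·√(π²EI/P_cr) = (1/1)·√(π²×1.42×10^7×0.4566/6.369×10^4)
L = 31.7 in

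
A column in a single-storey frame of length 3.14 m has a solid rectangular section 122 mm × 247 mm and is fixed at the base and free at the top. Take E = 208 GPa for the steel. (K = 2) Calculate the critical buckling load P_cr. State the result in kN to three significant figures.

P_cr ≈ 1950 kN

Buckling occurs about the weak axis: I_min = h·b³/12 with b = 122 mm (the shorter side).
I_min = 247×122³/12 = 3.738×10^7 mm⁴
I = 3.738×10^7 mm⁴ = 3.738×10^-5 m⁴
Effective length L_e = K·L = 2 × 3.14 = 6.280 m
P_cr = π²EI / L_e² = π² × 208×10⁹ × 3.738×10^-5 / 6.280² = 1.946×10^6 N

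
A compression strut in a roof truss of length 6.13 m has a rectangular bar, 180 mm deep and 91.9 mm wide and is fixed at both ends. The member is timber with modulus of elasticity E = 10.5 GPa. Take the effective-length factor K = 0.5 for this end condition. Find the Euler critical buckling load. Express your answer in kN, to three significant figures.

P_cr ≈ 128 kN

Buckling occurs about the weak axis: I_min = h·b³/12 with b = 91.9 mm (the shorter side).
I_min = 180×91.9³/12 = 1.164×10^7 mm⁴
I = 1.164×10^7 mm⁴ = 1.164×10^-5 m⁴
Effective length L_e = K·L = 0.5 × 6.13 = 3.065 m
P_cr = π²EI / L_e² = π² × 10.5×10⁹ × 1.164×10^-5 / 3.065² = 1.284×10^5 N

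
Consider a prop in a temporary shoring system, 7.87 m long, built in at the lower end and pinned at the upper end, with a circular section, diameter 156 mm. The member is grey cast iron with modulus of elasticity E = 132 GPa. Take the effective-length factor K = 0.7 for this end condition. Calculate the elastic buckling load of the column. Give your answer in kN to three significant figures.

I = πd⁴/64 = π×156⁴/64 = 2.907×10^7 mm⁴
I = 2.907×10^7 mm⁴ = 2.907×10^-5 m⁴
Effective length L_e = K·L = 0.7 × 7.87 = 5.509 m
P_cr = π²EI / L_e² = π² × 132×10⁹ × 2.907×10^-5 / 5.509² = 1.248×10^6 N

P_cr ≈ 1250 kN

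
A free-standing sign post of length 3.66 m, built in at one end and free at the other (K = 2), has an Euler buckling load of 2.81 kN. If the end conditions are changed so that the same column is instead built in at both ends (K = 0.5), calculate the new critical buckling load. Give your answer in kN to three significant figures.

P_cr ∝ 1/K², so P_cr,new = P_cr,old × (K_old/K_new)² = 2.81 × (2/0.5)²
= 2.81 × 16.00 = 45.0 kN

P_cr ≈ 45.0 kN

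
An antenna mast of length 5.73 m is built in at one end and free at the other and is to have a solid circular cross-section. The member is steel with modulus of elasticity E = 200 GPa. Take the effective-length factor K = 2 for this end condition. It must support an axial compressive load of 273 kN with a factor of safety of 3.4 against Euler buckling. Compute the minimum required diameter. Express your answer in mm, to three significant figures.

d ≈ 188 mm

Required P_cr = n·P = 3.4 × 273 = 928.2 kN
L_e = K·L = 2 × 5.73 = 11.46 m
Required I = P_cr·L_e²/(π²E) = 9.282×10^5 × 11.46² / (π² × 2.00×10^11) = 6.176×10^-5 m⁴
I_req = 6.176×10^7 mm⁴
Solid circle: I = πd⁴/64  ⇒  d = (64I/π)^(1/4) = (64×6.176×10^7/π)^(1/4) = 188 mm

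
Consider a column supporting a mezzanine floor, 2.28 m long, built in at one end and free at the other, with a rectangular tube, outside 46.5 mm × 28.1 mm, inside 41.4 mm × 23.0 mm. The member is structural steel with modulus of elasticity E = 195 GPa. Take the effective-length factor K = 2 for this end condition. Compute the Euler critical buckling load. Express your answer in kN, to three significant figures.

Weak-axis I_min = (h_o·b_o³ − h_i·b_i³)/12 with b_o = 28.1, b_i = 23.00 mm (shorter outer/inner sides).
I_min = (46.5×28.1³ − 41.40×23.00³)/12 = 4.400×10^4 mm⁴
I = 4.400×10^4 mm⁴ = 4.400×10^-8 m⁴
Effective length L_e = K·L = 2 × 2.28 = 4.560 m
P_cr = π²EI / L_e² = π² × 195×10⁹ × 4.400×10^-8 / 4.560² = 4.073×10^3 N

P_cr ≈ 4.07 kN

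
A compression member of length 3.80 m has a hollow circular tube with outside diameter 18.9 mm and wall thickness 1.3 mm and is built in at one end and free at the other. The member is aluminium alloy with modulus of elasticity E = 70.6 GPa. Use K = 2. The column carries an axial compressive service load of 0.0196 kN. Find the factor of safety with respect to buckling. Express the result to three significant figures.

n ≈ 1.72

Inner diameter d_i = 18.9 − 2×1.3 = 16.30 mm
I = π(d_o⁴ − d_i⁴)/64 = π(18.9⁴ − 16.30⁴)/64 = 2.798×10^3 mm⁴
I = 2.798×10^3 mm⁴ = 2.798×10^-9 m⁴
Effective length L_e = K·L = 2 × 3.80 = 7.600 m
P_cr = π²EI / L_e² = π² × 70.6×10⁹ × 2.798×10^-9 / 7.600² = 33.76 N
Factor of safety n = P_cr / P = 0.033758 / 0.0196 = 1.72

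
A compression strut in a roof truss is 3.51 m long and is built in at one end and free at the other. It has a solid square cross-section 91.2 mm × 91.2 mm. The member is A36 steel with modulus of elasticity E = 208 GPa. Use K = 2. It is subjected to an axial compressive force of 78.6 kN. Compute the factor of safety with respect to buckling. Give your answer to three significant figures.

I = a⁴/12 = 91.2⁴/12 = 5.765×10^6 mm⁴
I = 5.765×10^6 mm⁴ = 5.765×10^-6 m⁴
Effective length L_e = K·L = 2 × 3.51 = 7.020 m
P_cr = π²EI / L_e² = π² × 208×10⁹ × 5.765×10^-6 / 7.020² = 2.402×10^5 N
Factor of safety n = P_cr / P = 240.15 / 78.6 = 3.06

n ≈ 3.06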